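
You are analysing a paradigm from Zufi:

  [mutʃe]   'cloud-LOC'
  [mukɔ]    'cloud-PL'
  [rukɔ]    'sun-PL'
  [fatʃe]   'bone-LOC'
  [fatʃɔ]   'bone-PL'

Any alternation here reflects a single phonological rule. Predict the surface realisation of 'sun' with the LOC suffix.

[rutʃe]

In [mutʃe] and [mukɔ] the final segment of 'cloud' alternates: [tʃ] ~ [k].
Compare 'bone', with invariant [tʃ] in [fatʃe] and [fatʃɔ]: an analysis with underlying /tʃ/ and a rule producing [k] before the PL suffix would wrongly predict alternation here too.
Therefore /k/ is basic and [tʃ] is derived by palatalization before a front vowel (/k/ becomes palato-alveolar [tʃ] before a front vowel).
The one attested form of 'sun', [rukɔ], shows underlying /ruk/. Applying the same rule before a front vowel gives [rutʃe].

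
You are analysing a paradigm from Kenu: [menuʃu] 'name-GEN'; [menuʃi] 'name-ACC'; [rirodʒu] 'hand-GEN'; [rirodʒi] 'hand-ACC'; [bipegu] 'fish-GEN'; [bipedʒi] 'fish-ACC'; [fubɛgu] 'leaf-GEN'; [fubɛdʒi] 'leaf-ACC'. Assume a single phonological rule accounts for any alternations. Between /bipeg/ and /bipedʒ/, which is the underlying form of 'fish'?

In [bipegu] and [bipedʒi] the final segment of 'fish' alternates: [g] ~ [dʒ].
The stem 'hand' ([rirodʒu], [rirodʒi]) shows [dʒ] unchanged in both environments, so [dʒ] cannot be basic with [g] derived before the GEN suffix.
The underlying segment must be /g/; /g/ becomes palato-alveolar [dʒ] before a front vowel, yielding [dʒ] there.

/bipeg/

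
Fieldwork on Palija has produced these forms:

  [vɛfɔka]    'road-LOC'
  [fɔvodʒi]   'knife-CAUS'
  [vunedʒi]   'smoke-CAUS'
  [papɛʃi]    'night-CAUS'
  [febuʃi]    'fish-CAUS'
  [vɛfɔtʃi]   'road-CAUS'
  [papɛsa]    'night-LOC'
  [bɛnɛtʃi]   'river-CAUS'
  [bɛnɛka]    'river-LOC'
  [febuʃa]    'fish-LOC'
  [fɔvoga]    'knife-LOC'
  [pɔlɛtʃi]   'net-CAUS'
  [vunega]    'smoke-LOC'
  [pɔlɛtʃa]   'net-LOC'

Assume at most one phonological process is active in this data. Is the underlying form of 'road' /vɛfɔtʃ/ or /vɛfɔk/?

The root 'road' surfaces as [vɛfɔtʃi] and [vɛfɔka], with a stem-final [tʃ] ~ [k] alternation.
If /tʃ/ were underlying and a rule turned it into [k] before the LOC suffix, 'net' would also alternate; but it has [tʃ] in both [pɔlɛtʃi] and [pɔlɛtʃa].
The alternation reflects palatalization before a front vowel: /k/, /g/ and /s/ become palato-alveolar [tʃ], [dʒ] and [ʃ] before a front vowel. /k/ is underlying.

/vɛfɔk/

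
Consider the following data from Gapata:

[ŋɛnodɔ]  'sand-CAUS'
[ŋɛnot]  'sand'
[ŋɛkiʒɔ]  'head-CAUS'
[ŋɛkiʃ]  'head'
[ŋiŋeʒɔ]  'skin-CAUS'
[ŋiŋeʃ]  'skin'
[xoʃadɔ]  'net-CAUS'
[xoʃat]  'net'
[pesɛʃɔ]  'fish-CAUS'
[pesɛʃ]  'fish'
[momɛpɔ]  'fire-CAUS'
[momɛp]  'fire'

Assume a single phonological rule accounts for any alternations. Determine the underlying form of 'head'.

/ŋɛkiʒ/

The root 'head' surfaces as [ŋɛkiʒɔ] and [ŋɛkiʃ], with a stem-final [ʒ] ~ [ʃ] alternation.
But 'fish' keeps [ʃ] in both environments ([pesɛʃɔ], [pesɛʃ]), so there is no rule changing /ʃ/ to [ʒ] before the CAUS suffix.
Therefore /ʒ/ is basic and [ʃ] is derived by word-final obstruent devoicing (voiced obstruents become voiceless word-finally).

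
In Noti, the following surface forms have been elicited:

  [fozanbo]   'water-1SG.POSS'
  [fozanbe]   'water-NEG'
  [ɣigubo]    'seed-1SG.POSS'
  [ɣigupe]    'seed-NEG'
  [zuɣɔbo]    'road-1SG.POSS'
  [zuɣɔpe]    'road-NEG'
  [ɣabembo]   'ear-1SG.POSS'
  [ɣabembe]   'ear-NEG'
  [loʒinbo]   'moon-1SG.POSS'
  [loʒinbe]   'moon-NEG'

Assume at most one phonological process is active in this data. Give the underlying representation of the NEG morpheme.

/-pe/

The NEG suffix surfaces as [-be] and [-pe], depending on the final segment of the stem.
By contrast the 1SG.POSS suffix keeps its initial [b] throughout — that segment must be underlying.
So the underlying form is /-pe/, and voiceless stops become voiced after a nasal.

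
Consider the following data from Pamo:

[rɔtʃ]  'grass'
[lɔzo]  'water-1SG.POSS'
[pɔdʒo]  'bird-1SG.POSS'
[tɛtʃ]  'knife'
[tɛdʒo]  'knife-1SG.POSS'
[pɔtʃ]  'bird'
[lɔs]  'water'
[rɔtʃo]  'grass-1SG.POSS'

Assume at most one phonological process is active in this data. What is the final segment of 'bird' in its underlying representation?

/dʒ/

The root 'bird' surfaces as [pɔdʒo] and [pɔtʃ], with a stem-final [dʒ] ~ [tʃ] alternation.
The stem 'grass' ([rɔtʃo], [rɔtʃ]) shows [tʃ] unchanged in both environments, so [tʃ] cannot be basic with [dʒ] derived before the 1SG.POSS suffix.
The underlying segment must be /dʒ/; voiced obstruents become voiceless word-finally, yielding [tʃ] there.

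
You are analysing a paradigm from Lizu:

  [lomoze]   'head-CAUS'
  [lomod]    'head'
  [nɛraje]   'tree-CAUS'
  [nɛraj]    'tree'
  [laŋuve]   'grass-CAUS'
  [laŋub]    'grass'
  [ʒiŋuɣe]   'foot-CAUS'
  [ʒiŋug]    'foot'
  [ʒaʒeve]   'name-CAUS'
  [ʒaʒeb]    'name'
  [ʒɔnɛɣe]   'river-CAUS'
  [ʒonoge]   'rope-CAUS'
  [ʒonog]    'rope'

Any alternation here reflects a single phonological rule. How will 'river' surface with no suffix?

The root 'foot' surfaces as [ʒiŋuɣe] and [ʒiŋug], with a stem-final [ɣ] ~ [g] alternation.
If /g/ were underlying and a rule turned it into [ɣ] before the CAUS suffix, 'rope' would also alternate; but it has [g] in both [ʒonoge] and [ʒonog].
The alternation reflects word-final hardening: voiced fricatives become stops word-finally. /ɣ/ is underlying.
The one attested form of 'river', [ʒɔnɛɣe], shows underlying /ʒɔnɛɣ/. Applying the same rule word-finally gives [ʒɔnɛg].

[ʒɔnɛg]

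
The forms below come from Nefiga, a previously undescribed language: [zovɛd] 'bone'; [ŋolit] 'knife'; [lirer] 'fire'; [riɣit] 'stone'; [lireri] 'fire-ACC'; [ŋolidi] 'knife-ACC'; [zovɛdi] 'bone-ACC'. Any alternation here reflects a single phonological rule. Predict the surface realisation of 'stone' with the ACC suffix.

'knife' shows [d] ~ [t] at the end of the stem ([ŋolidi] vs [ŋolit]).
If /d/ were underlying and a rule turned it into [t] in isolation, 'bone' would also alternate; but it has [d] in both [zovɛdi] and [zovɛd].
The alternation reflects intervocalic voicing: voiceless stops become voiced between vowels. /t/ is underlying.
From [riɣit] the stem 'stone' is /riɣit/; between vowels this yields [riɣidi].

[riɣidi]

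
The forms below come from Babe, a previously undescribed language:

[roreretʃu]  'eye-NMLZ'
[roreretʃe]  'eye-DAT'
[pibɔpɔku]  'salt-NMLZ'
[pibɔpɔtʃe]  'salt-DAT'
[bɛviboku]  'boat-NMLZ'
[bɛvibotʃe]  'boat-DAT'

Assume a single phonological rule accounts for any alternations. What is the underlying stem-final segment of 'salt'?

In [pibɔpɔku] and [pibɔpɔtʃe] the final segment of 'salt' alternates: [k] ~ [tʃ].
But 'eye' keeps [tʃ] in both environments ([roreretʃu], [roreretʃe]), so there is no rule changing /tʃ/ to [k] before the NMLZ suffix.
The alternation reflects palatalization before a front vowel: /k/ becomes palato-alveolar [tʃ] before a front vowel. /k/ is underlying.

/k/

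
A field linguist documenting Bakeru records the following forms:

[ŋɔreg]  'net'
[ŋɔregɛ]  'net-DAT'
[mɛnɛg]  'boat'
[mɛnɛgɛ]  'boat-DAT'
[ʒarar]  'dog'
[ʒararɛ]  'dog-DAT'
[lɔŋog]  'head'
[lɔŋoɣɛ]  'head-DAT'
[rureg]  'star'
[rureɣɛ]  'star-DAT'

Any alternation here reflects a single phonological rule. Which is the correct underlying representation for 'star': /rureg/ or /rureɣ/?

/rureɣ/

In [rureg] and [rureɣɛ] the final segment of 'star' alternates: [g] ~ [ɣ].
But 'boat' keeps [g] in both environments ([mɛnɛg], [mɛnɛgɛ]), so there is no rule changing /g/ to [ɣ] before the DAT suffix.
The alternation reflects word-final hardening: voiced fricatives become stops word-finally. /ɣ/ is underlying.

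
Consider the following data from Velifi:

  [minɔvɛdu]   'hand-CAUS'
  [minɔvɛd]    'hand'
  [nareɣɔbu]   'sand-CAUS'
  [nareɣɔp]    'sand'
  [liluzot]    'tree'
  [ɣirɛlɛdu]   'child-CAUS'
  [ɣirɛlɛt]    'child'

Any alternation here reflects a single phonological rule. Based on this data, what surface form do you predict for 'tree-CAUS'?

[liluzodu]

In [ɣirɛlɛdu] and [ɣirɛlɛt] the final segment of 'child' alternates: [d] ~ [t].
But 'hand' keeps [d] in both environments ([minɔvɛdu], [minɔvɛd]), so there is no rule changing /d/ to [t] in isolation.
The alternation reflects intervocalic voicing: voiceless stops become voiced between vowels. /t/ is underlying.
The one attested form of 'tree', [liluzot], shows underlying /liluzot/. Applying the same rule between vowels gives [liluzodu].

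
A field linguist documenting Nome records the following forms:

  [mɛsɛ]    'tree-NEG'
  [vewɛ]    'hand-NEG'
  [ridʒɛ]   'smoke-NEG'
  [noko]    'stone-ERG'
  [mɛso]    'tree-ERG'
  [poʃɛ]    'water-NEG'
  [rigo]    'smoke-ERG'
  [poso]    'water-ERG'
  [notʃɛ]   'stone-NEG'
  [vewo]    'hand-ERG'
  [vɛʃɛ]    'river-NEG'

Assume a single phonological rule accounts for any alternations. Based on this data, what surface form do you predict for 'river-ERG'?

'water' shows [s] ~ [ʃ] at the end of the stem ([poso] vs [poʃɛ]).
If /s/ were underlying and a rule turned it into [ʃ] before the NEG suffix, 'tree' would also alternate; but it has [s] in both [mɛso] and [mɛsɛ].
Therefore /ʃ/ is basic and [s] is derived by depalatalization (palato-alveolar /tʃ/, /dʒ/ and /ʃ/ become [k], [g] and [s] when no front vowel follows).
From [vɛʃɛ] the stem 'river' is /vɛʃ/; when no front vowel follows this yields [vɛso].

[vɛso]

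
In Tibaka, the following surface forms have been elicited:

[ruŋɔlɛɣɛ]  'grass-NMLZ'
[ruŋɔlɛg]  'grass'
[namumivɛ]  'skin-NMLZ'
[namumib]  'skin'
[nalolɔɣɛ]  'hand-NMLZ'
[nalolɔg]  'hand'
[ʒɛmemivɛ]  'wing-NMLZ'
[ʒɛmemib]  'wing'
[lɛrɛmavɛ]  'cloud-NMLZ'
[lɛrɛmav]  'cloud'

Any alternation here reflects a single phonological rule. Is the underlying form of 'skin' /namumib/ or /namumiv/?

The root 'skin' surfaces as [namumivɛ] and [namumib], with a stem-final [v] ~ [b] alternation.
Compare 'cloud', with invariant [v] in [lɛrɛmavɛ] and [lɛrɛmav]: an analysis with underlying /v/ and a rule producing [b] in isolation would wrongly predict alternation here too.
So /b/ is underlying, and a rule of intervocalic spirantization — voiced stops become fricatives between vowels — gives [v].

/namumib/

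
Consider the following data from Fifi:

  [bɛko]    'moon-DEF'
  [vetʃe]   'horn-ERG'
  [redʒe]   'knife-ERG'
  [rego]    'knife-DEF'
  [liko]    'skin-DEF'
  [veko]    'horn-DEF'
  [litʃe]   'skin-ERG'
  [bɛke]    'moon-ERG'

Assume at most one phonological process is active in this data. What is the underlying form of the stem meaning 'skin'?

/litʃ/

In [liko] and [litʃe] the final segment of 'skin' alternates: [k] ~ [tʃ].
But 'moon' keeps [k] in both environments ([bɛko], [bɛke]), so there is no rule changing /k/ to [tʃ] before the ERG suffix.
Therefore /tʃ/ is basic and [k] is derived by depalatalization (palato-alveolar /tʃ/ and /dʒ/ become [k] and [g] when no front vowel follows).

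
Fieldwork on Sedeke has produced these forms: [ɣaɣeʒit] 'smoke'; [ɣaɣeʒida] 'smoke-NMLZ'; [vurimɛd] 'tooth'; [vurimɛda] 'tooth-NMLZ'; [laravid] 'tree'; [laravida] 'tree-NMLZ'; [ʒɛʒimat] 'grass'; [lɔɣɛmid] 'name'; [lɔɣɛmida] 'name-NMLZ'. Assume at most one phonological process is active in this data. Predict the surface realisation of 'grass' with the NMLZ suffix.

[ʒɛʒimada]

The root 'smoke' surfaces as [ɣaɣeʒit] and [ɣaɣeʒida], with a stem-final [t] ~ [d] alternation.
The stem 'name' ([lɔɣɛmid], [lɔɣɛmida]) shows [d] unchanged in both environments, so [d] cannot be basic with [t] derived in isolation.
So /t/ is underlying, and a rule of intervocalic voicing — voiceless stops become voiced between vowels — gives [d].
The one attested form of 'grass', [ʒɛʒimat], shows underlying /ʒɛʒimat/. Applying the same rule between vowels gives [ʒɛʒimada].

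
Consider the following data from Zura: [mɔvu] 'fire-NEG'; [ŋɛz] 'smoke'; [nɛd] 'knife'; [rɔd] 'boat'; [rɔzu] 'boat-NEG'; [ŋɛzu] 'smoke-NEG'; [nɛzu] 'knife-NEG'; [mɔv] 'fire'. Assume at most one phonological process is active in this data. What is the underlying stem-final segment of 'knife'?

The root 'knife' surfaces as [nɛzu] and [nɛd], with a stem-final [z] ~ [d] alternation.
But 'smoke' keeps [z] in both environments ([ŋɛzu], [ŋɛz]), so there is no rule changing /z/ to [d] in isolation.
So /d/ is underlying, and a rule of intervocalic spirantization — voiced stops become fricatives between vowels — gives [z].

/d/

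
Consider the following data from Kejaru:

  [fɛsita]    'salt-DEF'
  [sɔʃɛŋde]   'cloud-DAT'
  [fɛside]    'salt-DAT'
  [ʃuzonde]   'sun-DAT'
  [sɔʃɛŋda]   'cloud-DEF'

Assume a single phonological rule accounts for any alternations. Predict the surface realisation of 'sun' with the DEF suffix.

The DEF suffix surfaces as [-da] and [-ta], depending on the final segment of the stem.
By contrast the DAT suffix keeps its initial [d] throughout — that segment must be underlying.
The DEF suffix is therefore /-ta/ underlyingly, with post-nasal voicing: voiceless stops become voiced after a nasal.
After 'sun', which ends in a nasal, the suffix surfaces as [-da], giving [ʃuzonda].

[ʃuzonda]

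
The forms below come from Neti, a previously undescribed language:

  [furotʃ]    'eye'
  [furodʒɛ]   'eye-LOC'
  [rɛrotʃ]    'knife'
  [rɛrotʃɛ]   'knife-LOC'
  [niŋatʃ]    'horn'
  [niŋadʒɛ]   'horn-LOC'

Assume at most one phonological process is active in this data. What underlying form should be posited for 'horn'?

'horn' shows [tʃ] ~ [dʒ] at the end of the stem ([niŋatʃ] vs [niŋadʒɛ]).
Compare 'knife', with invariant [tʃ] in [rɛrotʃ] and [rɛrotʃɛ]: an analysis with underlying /tʃ/ and a rule producing [dʒ] before the LOC suffix would wrongly predict alternation here too.
Therefore /dʒ/ is basic and [tʃ] is derived by word-final obstruent devoicing (voiced obstruents become voiceless word-finally).

/niŋadʒ/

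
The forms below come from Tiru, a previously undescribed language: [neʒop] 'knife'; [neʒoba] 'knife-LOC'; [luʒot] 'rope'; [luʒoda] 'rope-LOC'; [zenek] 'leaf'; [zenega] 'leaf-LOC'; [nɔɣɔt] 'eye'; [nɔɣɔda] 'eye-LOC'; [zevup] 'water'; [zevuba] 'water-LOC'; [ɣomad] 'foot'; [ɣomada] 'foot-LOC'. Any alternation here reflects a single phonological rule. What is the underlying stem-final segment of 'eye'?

/t/

The stem for 'eye' ends in [t] in [nɔɣɔt] but [d] in [nɔɣɔda].
Compare 'foot', with invariant [d] in [ɣomad] and [ɣomada]: an analysis with underlying /d/ and a rule producing [t] in isolation would wrongly predict alternation here too.
The alternation reflects intervocalic voicing: voiceless stops become voiced between vowels. /t/ is underlying.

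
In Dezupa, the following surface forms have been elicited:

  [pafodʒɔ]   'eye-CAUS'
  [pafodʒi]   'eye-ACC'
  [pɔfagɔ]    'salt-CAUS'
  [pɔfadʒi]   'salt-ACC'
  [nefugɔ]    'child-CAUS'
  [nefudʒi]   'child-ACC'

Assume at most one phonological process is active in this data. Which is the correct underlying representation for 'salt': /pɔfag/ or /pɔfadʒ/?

/pɔfag/

In [pɔfagɔ] and [pɔfadʒi] the final segment of 'salt' alternates: [g] ~ [dʒ].
If /dʒ/ were underlying and a rule turned it into [g] before the CAUS suffix, 'eye' would also alternate; but it has [dʒ] in both [pafodʒɔ] and [pafodʒi].
Therefore /g/ is basic and [dʒ] is derived by palatalization before a front vowel (/g/ becomes palato-alveolar [dʒ] before a front vowel).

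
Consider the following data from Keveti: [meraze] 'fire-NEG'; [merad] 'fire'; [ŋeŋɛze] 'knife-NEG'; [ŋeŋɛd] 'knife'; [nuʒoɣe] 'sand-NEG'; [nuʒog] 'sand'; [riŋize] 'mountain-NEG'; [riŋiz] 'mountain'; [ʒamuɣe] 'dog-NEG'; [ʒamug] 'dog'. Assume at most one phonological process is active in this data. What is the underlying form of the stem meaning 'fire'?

The root 'fire' surfaces as [meraze] and [merad], with a stem-final [z] ~ [d] alternation.
If /z/ were underlying and a rule turned it into [d] in isolation, 'mountain' would also alternate; but it has [z] in both [riŋize] and [riŋiz].
The underlying segment must be /d/; voiced stops become fricatives between vowels, yielding [z] there.

/merad/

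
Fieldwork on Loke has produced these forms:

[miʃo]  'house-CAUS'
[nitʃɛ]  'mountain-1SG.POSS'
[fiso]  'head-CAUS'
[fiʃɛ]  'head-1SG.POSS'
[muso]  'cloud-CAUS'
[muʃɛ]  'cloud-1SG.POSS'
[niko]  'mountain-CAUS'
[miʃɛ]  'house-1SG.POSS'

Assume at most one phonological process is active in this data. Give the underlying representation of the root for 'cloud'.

The root 'cloud' surfaces as [muso] and [muʃɛ], with a stem-final [s] ~ [ʃ] alternation.
But 'house' keeps [ʃ] in both environments ([miʃo], [miʃɛ]), so there is no rule changing /ʃ/ to [s] before the CAUS suffix.
Therefore /s/ is basic and [ʃ] is derived by palatalization before a front vowel (/k/ and /s/ become palato-alveolar [tʃ] and [ʃ] before a front vowel).

/mus/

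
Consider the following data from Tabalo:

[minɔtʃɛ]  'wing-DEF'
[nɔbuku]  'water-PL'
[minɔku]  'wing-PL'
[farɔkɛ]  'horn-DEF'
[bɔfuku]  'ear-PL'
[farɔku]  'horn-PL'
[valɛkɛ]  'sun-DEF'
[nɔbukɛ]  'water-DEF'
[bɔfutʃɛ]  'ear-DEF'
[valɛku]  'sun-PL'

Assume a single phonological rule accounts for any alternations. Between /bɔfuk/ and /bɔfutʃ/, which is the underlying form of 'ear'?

In [bɔfutʃɛ] and [bɔfuku] the final segment of 'ear' alternates: [tʃ] ~ [k].
If /k/ were underlying and a rule turned it into [tʃ] before the DEF suffix, 'water' would also alternate; but it has [k] in both [nɔbukɛ] and [nɔbuku].
The alternation reflects depalatalization: palato-alveolar /tʃ/ becomes [k] when no front vowel follows. /tʃ/ is underlying.

/bɔfutʃ/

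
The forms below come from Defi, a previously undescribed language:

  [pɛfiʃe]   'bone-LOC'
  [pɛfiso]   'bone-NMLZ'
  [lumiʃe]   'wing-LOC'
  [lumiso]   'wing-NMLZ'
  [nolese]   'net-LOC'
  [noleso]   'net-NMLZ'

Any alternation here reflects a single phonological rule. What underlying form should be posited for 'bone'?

/pɛfiʃ/

'bone' shows [ʃ] ~ [s] at the end of the stem ([pɛfiʃe] vs [pɛfiso]).
If /s/ were underlying and a rule turned it into [ʃ] before the LOC suffix, 'net' would also alternate; but it has [s] in both [nolese] and [noleso].
The underlying segment must be /ʃ/; palato-alveolar /ʃ/ becomes [s] when no front vowel follows, yielding [s] there.
Hence 'bone' is /pɛfiʃ/ underlyingly.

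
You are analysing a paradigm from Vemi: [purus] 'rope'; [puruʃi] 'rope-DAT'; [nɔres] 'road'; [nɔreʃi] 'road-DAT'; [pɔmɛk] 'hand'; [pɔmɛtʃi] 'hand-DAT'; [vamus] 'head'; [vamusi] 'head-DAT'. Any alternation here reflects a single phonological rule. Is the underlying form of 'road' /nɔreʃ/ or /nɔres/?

'road' shows [s] ~ [ʃ] at the end of the stem ([nɔres] vs [nɔreʃi]).
Compare 'head', with invariant [s] in [vamus] and [vamusi]: an analysis with underlying /s/ and a rule producing [ʃ] before the DAT suffix would wrongly predict alternation here too.
The alternation reflects depalatalization: palato-alveolar /tʃ/ and /ʃ/ become [k] and [s] when no front vowel follows. /ʃ/ is underlying.

/nɔreʃ/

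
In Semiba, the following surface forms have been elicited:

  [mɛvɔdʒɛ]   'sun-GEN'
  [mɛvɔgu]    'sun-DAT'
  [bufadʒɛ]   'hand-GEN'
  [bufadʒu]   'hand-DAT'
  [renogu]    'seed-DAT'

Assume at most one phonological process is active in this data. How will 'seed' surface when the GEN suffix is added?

In [mɛvɔdʒɛ] and [mɛvɔgu] the final segment of 'sun' alternates: [dʒ] ~ [g].
But 'hand' keeps [dʒ] in both environments ([bufadʒɛ], [bufadʒu]), so there is no rule changing /dʒ/ to [g] before the DAT suffix.
Therefore /g/ is basic and [dʒ] is derived by palatalization before a front vowel (/g/ becomes palato-alveolar [dʒ] before a front vowel).
The one attested form of 'seed', [renogu], shows underlying /renog/. Applying the same rule before a front vowel gives [renodʒɛ].

[renodʒɛ]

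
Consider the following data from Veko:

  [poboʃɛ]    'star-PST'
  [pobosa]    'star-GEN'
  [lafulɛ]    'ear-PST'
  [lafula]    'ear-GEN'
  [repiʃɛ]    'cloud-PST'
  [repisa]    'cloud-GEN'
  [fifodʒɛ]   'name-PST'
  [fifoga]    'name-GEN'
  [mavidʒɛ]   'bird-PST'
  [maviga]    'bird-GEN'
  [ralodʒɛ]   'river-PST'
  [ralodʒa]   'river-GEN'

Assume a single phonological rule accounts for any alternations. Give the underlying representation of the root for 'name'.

/fifog/

'name' shows [dʒ] ~ [g] at the end of the stem ([fifodʒɛ] vs [fifoga]).
Compare 'river', with invariant [dʒ] in [ralodʒɛ] and [ralodʒa]: an analysis with underlying /dʒ/ and a rule producing [g] before the GEN suffix would wrongly predict alternation here too.
Therefore /g/ is basic and [dʒ] is derived by palatalization before a front vowel (/g/ and /s/ become palato-alveolar [dʒ] and [ʃ] before a front vowel).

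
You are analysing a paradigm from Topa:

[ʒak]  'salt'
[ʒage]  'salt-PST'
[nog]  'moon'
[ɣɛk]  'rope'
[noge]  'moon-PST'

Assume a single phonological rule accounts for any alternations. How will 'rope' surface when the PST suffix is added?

'salt' shows [g] ~ [k] at the end of the stem ([ʒage] vs [ʒak]).
The stem 'moon' ([noge], [nog]) shows [g] unchanged in both environments, so [g] cannot be basic with [k] derived in isolation.
So /k/ is underlying, and a rule of intervocalic voicing — voiceless stops become voiced between vowels — gives [g].
From [ɣɛk] the stem 'rope' is /ɣɛk/; between vowels this yields [ɣɛge].

[ɣɛge]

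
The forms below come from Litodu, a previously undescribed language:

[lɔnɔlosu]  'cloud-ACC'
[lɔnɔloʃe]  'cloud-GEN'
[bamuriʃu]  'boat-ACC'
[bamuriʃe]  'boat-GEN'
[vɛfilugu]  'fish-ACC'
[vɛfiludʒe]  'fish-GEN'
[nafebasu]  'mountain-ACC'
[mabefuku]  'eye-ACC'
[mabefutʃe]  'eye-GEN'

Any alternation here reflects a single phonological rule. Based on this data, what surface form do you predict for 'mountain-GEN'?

In [lɔnɔlosu] and [lɔnɔloʃe] the final segment of 'cloud' alternates: [s] ~ [ʃ].
Compare 'boat', with invariant [ʃ] in [bamuriʃu] and [bamuriʃe]: an analysis with underlying /ʃ/ and a rule producing [s] before the ACC suffix would wrongly predict alternation here too.
So /s/ is underlying, and a rule of palatalization before a front vowel — /k/, /g/ and /s/ become palato-alveolar [tʃ], [dʒ] and [ʃ] before a front vowel — gives [ʃ].
From [nafebasu] the stem 'mountain' is /nafebas/; before a front vowel this yields [nafebaʃe].

[nafebaʃe]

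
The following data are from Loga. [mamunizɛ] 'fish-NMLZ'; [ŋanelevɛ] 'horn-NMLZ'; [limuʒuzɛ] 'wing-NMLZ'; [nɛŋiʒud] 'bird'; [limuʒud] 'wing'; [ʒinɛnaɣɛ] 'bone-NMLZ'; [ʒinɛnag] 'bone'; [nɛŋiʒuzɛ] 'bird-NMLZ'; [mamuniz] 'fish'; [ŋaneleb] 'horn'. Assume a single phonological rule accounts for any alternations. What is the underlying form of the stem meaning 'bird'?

In [nɛŋiʒuzɛ] and [nɛŋiʒud] the final segment of 'bird' alternates: [z] ~ [d].
If /z/ were underlying and a rule turned it into [d] in isolation, 'fish' would also alternate; but it has [z] in both [mamunizɛ] and [mamuniz].
Therefore /d/ is basic and [z] is derived by intervocalic spirantization (voiced stops become fricatives between vowels).

/nɛŋiʒud/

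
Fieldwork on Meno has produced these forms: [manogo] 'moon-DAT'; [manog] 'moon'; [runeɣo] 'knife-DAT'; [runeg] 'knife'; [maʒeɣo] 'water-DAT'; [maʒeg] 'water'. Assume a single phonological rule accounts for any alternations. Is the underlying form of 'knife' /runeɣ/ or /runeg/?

The stem for 'knife' ends in [ɣ] in [runeɣo] but [g] in [runeg].
If /g/ were underlying and a rule turned it into [ɣ] before the DAT suffix, 'moon' would also alternate; but it has [g] in both [manogo] and [manog].
The alternation reflects word-final hardening: voiced fricatives become stops word-finally. /ɣ/ is underlying.

/runeɣ/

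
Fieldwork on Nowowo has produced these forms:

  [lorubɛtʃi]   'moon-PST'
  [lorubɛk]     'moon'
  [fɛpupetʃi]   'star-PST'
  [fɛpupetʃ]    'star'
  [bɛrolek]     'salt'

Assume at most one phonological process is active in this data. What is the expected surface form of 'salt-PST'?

[bɛroletʃi]

In [lorubɛtʃi] and [lorubɛk] the final segment of 'moon' alternates: [tʃ] ~ [k].
The stem 'star' ([fɛpupetʃi], [fɛpupetʃ]) shows [tʃ] unchanged in both environments, so [tʃ] cannot be basic with [k] derived in isolation.
So /k/ is underlying, and a rule of palatalization before a front vowel — /k/ becomes palato-alveolar [tʃ] before a front vowel — gives [tʃ].
The one attested form of 'salt', [bɛrolek], shows underlying /bɛrolek/. Applying the same rule before a front vowel gives [bɛroletʃi].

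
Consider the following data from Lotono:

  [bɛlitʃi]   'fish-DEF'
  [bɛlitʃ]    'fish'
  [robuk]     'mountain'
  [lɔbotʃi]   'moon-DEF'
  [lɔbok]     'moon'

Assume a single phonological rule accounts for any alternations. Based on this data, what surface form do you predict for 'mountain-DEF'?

The root 'moon' surfaces as [lɔbotʃi] and [lɔbok], with a stem-final [tʃ] ~ [k] alternation.
Compare 'fish', with invariant [tʃ] in [bɛlitʃi] and [bɛlitʃ]: an analysis with underlying /tʃ/ and a rule producing [k] in isolation would wrongly predict alternation here too.
Therefore /k/ is basic and [tʃ] is derived by palatalization before a front vowel (/k/ becomes palato-alveolar [tʃ] before a front vowel).
From [robuk] the stem 'mountain' is /robuk/; before a front vowel this yields [robutʃi].

[robutʃi]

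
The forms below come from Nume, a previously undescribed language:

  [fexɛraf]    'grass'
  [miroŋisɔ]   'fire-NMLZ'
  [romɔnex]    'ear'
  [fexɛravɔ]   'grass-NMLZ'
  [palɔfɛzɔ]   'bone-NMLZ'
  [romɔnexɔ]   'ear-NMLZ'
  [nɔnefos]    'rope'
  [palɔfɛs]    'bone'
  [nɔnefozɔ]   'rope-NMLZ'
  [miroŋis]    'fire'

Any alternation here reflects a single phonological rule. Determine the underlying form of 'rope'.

The stem for 'rope' ends in [s] in [nɔnefos] but [z] in [nɔnefozɔ].
If /s/ were underlying and a rule turned it into [z] before the NMLZ suffix, 'fire' would also alternate; but it has [s] in both [miroŋis] and [miroŋisɔ].
The alternation reflects word-final obstruent devoicing: voiced obstruents become voiceless word-finally. /z/ is underlying.

/nɔnefoz/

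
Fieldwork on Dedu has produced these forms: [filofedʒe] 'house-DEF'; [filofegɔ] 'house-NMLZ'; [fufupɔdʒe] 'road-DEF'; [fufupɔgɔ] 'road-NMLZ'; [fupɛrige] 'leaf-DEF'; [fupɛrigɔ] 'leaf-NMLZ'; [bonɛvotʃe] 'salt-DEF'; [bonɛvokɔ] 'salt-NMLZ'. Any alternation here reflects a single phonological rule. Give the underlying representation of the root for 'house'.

/filofedʒ/

'house' shows [dʒ] ~ [g] at the end of the stem ([filofedʒe] vs [filofegɔ]).
But 'leaf' keeps [g] in both environments ([fupɛrige], [fupɛrigɔ]), so there is no rule changing /g/ to [dʒ] before the DEF suffix.
So /dʒ/ is underlying, and a rule of depalatalization — palato-alveolar /tʃ/ and /dʒ/ become [k] and [g] when no front vowel follows — gives [g].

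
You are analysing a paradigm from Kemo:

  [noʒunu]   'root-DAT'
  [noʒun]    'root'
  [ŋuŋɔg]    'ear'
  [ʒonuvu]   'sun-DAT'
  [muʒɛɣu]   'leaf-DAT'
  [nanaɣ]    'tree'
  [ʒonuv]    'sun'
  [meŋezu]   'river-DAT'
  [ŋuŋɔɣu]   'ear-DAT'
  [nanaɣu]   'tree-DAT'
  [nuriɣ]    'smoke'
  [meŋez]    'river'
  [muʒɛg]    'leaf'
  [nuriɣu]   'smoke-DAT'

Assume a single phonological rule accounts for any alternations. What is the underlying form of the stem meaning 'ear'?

/ŋuŋɔg/

The stem for 'ear' ends in [ɣ] in [ŋuŋɔɣu] but [g] in [ŋuŋɔg].
Compare 'tree', with invariant [ɣ] in [nanaɣu] and [nanaɣ]: an analysis with underlying /ɣ/ and a rule producing [g] in isolation would wrongly predict alternation here too.
The underlying segment must be /g/; voiced stops become fricatives between vowels, yielding [ɣ] there.
Hence 'ear' is /ŋuŋɔg/ underlyingly.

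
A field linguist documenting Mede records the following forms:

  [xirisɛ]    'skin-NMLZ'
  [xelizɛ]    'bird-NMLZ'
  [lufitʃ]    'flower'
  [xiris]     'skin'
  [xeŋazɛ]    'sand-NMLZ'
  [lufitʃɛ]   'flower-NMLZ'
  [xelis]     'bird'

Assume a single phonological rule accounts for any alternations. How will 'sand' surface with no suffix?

[xeŋas]

The stem for 'bird' ends in [z] in [xelizɛ] but [s] in [xelis].
Compare 'skin', with invariant [s] in [xirisɛ] and [xiris]: an analysis with underlying /s/ and a rule producing [z] before the NMLZ suffix would wrongly predict alternation here too.
So /z/ is underlying, and a rule of word-final obstruent devoicing — voiced obstruents become voiceless word-finally — gives [s].
From [xeŋazɛ] the stem 'sand' is /xeŋaz/; word-finally this yields [xeŋas].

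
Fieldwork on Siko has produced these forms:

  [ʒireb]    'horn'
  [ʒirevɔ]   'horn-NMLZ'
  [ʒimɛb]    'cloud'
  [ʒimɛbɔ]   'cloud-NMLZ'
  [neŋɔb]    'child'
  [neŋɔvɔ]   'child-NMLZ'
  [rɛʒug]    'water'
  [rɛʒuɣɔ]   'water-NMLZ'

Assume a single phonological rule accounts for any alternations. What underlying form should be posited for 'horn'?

The stem for 'horn' ends in [b] in [ʒireb] but [v] in [ʒirevɔ].
Compare 'cloud', with invariant [b] in [ʒimɛb] and [ʒimɛbɔ]: an analysis with underlying /b/ and a rule producing [v] before the NMLZ suffix would wrongly predict alternation here too.
Therefore /v/ is basic and [b] is derived by word-final hardening (voiced fricatives become stops word-finally).
The underlying form of 'horn' is therefore /ʒirev/.

/ʒirev/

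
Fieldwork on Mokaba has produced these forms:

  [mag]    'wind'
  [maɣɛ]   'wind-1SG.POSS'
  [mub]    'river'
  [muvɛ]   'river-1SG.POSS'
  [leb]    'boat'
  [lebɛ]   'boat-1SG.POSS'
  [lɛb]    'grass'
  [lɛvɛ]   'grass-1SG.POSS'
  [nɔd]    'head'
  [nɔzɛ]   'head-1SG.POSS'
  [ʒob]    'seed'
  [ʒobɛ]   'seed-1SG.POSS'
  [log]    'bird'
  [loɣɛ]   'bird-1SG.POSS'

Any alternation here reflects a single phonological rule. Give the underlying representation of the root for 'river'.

/muv/

'river' shows [b] ~ [v] at the end of the stem ([mub] vs [muvɛ]).
But 'boat' keeps [b] in both environments ([leb], [lebɛ]), so there is no rule changing /b/ to [v] before the 1SG.POSS suffix.
So /v/ is underlying, and a rule of word-final hardening — voiced fricatives become stops word-finally — gives [b].
The underlying form of 'river' is therefore /muv/.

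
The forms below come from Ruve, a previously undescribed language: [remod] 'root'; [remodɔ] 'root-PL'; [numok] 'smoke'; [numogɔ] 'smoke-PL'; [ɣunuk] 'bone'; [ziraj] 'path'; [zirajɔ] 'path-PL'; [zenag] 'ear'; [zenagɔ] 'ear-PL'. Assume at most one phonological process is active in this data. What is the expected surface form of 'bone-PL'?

[ɣunugɔ]

The stem for 'smoke' ends in [k] in [numok] but [g] in [numogɔ].
The stem 'ear' ([zenag], [zenagɔ]) shows [g] unchanged in both environments, so [g] cannot be basic with [k] derived in isolation.
Therefore /k/ is basic and [g] is derived by intervocalic voicing (voiceless stops become voiced between vowels).
From [ɣunuk] the stem 'bone' is /ɣunuk/; between vowels this yields [ɣunugɔ].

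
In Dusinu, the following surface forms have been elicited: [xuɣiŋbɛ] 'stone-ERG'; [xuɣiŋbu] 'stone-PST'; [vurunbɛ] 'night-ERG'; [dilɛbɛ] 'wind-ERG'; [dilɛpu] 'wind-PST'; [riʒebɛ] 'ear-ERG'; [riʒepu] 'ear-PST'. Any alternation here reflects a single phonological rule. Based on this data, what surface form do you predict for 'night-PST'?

The PST morpheme has two allomorphs, [-bu] and [-pu].
The ERG suffix, which begins with [b], is invariant after every stem; so [b] is not altered by any rule here.
So the underlying form is /-pu/, and voiceless stops become voiced after a nasal.
After 'night', which ends in a nasal, the suffix surfaces as [-bu], giving [vurunbu].

[vurunbu]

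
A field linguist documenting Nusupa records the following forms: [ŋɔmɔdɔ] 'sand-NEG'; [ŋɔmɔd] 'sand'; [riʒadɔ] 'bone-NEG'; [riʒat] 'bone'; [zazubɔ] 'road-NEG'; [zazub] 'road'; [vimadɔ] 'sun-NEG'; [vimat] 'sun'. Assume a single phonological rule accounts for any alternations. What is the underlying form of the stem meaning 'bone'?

/riʒat/

In [riʒadɔ] and [riʒat] the final segment of 'bone' alternates: [d] ~ [t].
The stem 'sand' ([ŋɔmɔdɔ], [ŋɔmɔd]) shows [d] unchanged in both environments, so [d] cannot be basic with [t] derived in isolation.
The underlying segment must be /t/; voiceless stops become voiced between vowels, yielding [d] there.
The underlying form of 'bone' is therefore /riʒat/.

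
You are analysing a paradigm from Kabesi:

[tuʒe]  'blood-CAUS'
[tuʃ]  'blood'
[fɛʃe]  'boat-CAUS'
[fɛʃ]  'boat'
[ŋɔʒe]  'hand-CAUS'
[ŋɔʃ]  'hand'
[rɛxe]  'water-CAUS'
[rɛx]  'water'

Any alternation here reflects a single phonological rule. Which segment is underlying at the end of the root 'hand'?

The root 'hand' surfaces as [ŋɔʒe] and [ŋɔʃ], with a stem-final [ʒ] ~ [ʃ] alternation.
Compare 'boat', with invariant [ʃ] in [fɛʃe] and [fɛʃ]: an analysis with underlying /ʃ/ and a rule producing [ʒ] before the CAUS suffix would wrongly predict alternation here too.
The alternation reflects word-final obstruent devoicing: voiced obstruents become voiceless word-finally. /ʒ/ is underlying.

/ʒ/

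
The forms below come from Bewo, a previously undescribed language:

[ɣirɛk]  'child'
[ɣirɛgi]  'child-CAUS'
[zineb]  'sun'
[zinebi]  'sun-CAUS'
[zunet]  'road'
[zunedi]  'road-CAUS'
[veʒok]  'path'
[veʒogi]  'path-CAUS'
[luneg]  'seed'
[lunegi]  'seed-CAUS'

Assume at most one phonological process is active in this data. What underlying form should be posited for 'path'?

'path' shows [k] ~ [g] at the end of the stem ([veʒok] vs [veʒogi]).
If /g/ were underlying and a rule turned it into [k] in isolation, 'seed' would also alternate; but it has [g] in both [luneg] and [lunegi].
The underlying segment must be /k/; voiceless stops become voiced between vowels, yielding [g] there.

/veʒok/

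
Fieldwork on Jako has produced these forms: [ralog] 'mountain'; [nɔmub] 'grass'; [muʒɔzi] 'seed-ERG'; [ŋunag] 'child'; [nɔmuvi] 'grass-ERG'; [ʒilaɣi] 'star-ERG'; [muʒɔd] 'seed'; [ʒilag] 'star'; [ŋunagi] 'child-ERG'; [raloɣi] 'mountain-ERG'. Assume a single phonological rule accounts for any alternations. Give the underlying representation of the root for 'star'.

The stem for 'star' ends in [ɣ] in [ʒilaɣi] but [g] in [ʒilag].
The stem 'child' ([ŋunagi], [ŋunag]) shows [g] unchanged in both environments, so [g] cannot be basic with [ɣ] derived before the ERG suffix.
The alternation reflects word-final hardening: voiced fricatives become stops word-finally. /ɣ/ is underlying.
The underlying form of 'star' is therefore /ʒilaɣ/.

/ʒilaɣ/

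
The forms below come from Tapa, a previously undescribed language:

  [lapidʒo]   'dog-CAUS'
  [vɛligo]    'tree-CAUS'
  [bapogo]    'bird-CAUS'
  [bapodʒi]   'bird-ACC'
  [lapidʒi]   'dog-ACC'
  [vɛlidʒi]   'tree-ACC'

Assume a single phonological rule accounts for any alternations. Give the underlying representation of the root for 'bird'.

/bapog/

In [bapogo] and [bapodʒi] the final segment of 'bird' alternates: [g] ~ [dʒ].
The stem 'dog' ([lapidʒo], [lapidʒi]) shows [dʒ] unchanged in both environments, so [dʒ] cannot be basic with [g] derived before the CAUS suffix.
The underlying segment must be /g/; /g/ becomes palato-alveolar [dʒ] before a front vowel, yielding [dʒ] there.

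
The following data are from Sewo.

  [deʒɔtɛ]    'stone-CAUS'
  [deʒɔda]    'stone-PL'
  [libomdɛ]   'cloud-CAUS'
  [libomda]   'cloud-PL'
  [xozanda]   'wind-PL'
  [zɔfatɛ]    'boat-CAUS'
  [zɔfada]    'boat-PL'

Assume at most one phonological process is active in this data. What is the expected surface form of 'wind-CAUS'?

[xozandɛ]

The CAUS suffix surfaces as [-dɛ] and [-tɛ], depending on the final segment of the stem.
By contrast the PL suffix keeps its initial [d] throughout — that segment must be underlying.
So the underlying form is /-tɛ/, and voiceless stops become voiced after a nasal.
After 'wind', which ends in a nasal, the suffix surfaces as [-dɛ], giving [xozandɛ].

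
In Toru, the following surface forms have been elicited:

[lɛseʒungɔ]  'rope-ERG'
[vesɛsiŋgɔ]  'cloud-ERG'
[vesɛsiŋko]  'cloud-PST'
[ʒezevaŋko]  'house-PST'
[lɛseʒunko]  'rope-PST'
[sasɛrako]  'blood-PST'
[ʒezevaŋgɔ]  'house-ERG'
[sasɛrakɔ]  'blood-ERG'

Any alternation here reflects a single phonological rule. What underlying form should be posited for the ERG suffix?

/-gɔ/

The ERG suffix surfaces as [-gɔ] and [-kɔ], depending on the final segment of the stem.
The PST suffix, which begins with [k], is invariant after every stem; so [k] is not altered by any rule here.
So the underlying form is /-gɔ/, and voiced stops become voiceless after a vowel.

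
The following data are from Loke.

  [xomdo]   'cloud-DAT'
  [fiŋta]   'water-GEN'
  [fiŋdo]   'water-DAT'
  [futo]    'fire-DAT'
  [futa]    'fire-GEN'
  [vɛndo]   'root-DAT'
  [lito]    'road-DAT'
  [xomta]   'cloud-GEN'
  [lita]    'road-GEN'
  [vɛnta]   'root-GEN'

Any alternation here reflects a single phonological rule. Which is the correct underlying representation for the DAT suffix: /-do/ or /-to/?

The DAT morpheme has two allomorphs, [-do] and [-to].
By contrast the GEN suffix keeps its initial [t] throughout — that segment must be underlying.
The DAT suffix is therefore /-do/ underlyingly, with post-vocalic devoicing: voiced stops become voiceless after a vowel.

/-do/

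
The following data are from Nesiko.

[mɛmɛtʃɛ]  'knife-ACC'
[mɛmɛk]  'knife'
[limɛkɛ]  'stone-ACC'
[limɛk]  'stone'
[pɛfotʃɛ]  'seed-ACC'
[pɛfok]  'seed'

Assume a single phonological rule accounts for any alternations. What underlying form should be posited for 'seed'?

/pɛfotʃ/

'seed' shows [tʃ] ~ [k] at the end of the stem ([pɛfotʃɛ] vs [pɛfok]).
But 'stone' keeps [k] in both environments ([limɛkɛ], [limɛk]), so there is no rule changing /k/ to [tʃ] before the ACC suffix.
So /tʃ/ is underlying, and a rule of depalatalization — palato-alveolar /tʃ/ becomes [k] when no front vowel follows — gives [k].
So 'seed' = /pɛfotʃ/.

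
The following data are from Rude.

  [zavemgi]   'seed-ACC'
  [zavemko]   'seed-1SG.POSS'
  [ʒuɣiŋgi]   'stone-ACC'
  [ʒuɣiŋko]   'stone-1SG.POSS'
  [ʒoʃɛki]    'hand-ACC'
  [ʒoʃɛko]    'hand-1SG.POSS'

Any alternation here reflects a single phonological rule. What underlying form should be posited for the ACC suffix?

The ACC morpheme has two allomorphs, [-gi] and [-ki].
By contrast the 1SG.POSS suffix keeps its initial [k] throughout — that segment must be underlying.
So the underlying form is /-gi/, and voiced stops become voiceless after a vowel.

/-gi/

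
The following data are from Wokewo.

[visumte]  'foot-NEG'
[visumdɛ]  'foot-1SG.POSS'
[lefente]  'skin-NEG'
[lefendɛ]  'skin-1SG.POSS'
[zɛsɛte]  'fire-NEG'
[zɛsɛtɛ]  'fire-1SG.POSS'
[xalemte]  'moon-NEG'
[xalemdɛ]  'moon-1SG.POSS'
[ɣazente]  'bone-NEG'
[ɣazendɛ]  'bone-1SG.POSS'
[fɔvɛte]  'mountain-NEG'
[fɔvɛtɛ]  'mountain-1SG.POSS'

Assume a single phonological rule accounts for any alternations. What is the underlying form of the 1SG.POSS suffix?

/-dɛ/

The 1SG.POSS morpheme has two allomorphs, [-dɛ] and [-tɛ].
By contrast the NEG suffix keeps its initial [t] throughout — that segment must be underlying.
So the underlying form is /-dɛ/, and voiced stops become voiceless after a vowel.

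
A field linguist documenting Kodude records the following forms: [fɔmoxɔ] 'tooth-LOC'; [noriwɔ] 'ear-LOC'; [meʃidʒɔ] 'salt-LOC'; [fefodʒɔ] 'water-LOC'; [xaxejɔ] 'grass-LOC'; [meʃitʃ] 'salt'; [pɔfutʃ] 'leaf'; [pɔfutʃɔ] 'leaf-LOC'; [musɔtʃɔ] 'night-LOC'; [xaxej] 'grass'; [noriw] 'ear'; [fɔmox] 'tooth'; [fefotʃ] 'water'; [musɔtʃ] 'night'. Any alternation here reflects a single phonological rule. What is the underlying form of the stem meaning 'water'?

/fefodʒ/

'water' shows [tʃ] ~ [dʒ] at the end of the stem ([fefotʃ] vs [fefodʒɔ]).
Compare 'leaf', with invariant [tʃ] in [pɔfutʃ] and [pɔfutʃɔ]: an analysis with underlying /tʃ/ and a rule producing [dʒ] before the LOC suffix would wrongly predict alternation here too.
So /dʒ/ is underlying, and a rule of word-final obstruent devoicing — voiced obstruents become voiceless word-finally — gives [tʃ].
The underlying form of 'water' is therefore /fefodʒ/.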